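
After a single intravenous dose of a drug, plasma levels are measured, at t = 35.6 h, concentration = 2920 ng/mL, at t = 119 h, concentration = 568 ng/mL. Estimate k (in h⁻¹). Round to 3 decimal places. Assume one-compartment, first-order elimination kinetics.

0.020 h⁻¹

k = ln(C₁/C₂) / (t₂ − t₁) = ln(2920/568) / (119 − 35.6)
  = 1.637 / 83.40 = 0.01963 h⁻¹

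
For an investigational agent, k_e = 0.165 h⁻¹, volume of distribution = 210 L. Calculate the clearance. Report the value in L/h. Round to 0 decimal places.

35 L/h

CL = k × Vd = 0.165 × 210 = 34.65 L/h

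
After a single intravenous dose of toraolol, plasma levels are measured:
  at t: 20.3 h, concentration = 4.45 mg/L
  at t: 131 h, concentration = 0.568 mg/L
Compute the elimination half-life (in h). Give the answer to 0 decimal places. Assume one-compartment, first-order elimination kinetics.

k = ln(C₁/C₂) / (t₂ − t₁) = ln(4.45/0.568) / (131 − 20.3)
  = 2.059 / 110.7 = 0.01860 h⁻¹
t½ = ln2 / k = 0.693147 / 0.01860 = 37.27 h

37 h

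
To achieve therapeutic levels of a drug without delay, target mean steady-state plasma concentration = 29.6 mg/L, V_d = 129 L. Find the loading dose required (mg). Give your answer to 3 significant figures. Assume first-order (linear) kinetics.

LD = Css × Vd = 29.6 × 129 = 3818 mg

3820 mg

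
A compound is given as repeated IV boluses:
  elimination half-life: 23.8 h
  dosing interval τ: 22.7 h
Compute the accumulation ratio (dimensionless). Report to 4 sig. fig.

2.067

k = ln2 / t½ = 0.693147 / 23.8 = 0.02912 h⁻¹
e^(−kτ) = e^(−0.02912 × 22.7) = 0.5163
Accumulation ratio R = 1 / (1 − e^(−kτ)) = 1 / (1 − 0.5163) = 2.067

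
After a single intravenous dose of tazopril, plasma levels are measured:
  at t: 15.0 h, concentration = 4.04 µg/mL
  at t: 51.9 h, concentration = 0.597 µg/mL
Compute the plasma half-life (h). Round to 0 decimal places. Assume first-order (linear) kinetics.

13 h

k = ln(C₁/C₂) / (t₂ − t₁) = ln(4.04/0.597) / (51.9 − 15.0)
  = 1.912 / 36.90 = 0.05182 h⁻¹
t½ = ln2 / k = 0.693147 / 0.05182 = 13.38 h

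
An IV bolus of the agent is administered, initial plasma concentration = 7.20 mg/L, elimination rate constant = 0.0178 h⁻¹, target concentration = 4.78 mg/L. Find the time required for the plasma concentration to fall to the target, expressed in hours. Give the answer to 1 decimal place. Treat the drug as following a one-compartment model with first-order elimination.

t = ln(C₀ / C) / k = ln(7.200 / 4.78) / 0.01780
  = ln(1.506) / 0.01780 = 0.4095 / 0.01780 = 23.01 h

23.0 h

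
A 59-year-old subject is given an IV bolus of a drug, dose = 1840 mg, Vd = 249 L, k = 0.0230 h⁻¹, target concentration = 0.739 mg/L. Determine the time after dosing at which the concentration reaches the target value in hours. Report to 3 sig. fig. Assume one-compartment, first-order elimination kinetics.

C₀ = Dose / Vd = 1840 / 249 = 7.390 mg/L
t = ln(C₀ / C) / k = ln(7.390 / 0.739) / 0.02300
  = ln(10.00) / 0.02300 = 2.303 / 0.02300 = 100.1 h

100 h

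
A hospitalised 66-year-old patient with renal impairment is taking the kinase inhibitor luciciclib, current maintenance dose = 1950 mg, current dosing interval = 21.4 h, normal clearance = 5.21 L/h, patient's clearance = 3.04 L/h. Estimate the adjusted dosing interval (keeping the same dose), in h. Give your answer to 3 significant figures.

To keep the same average steady-state level, dosing rate must scale with clearance.
CL ratio = 3.04 / 5.21 = 0.5835
New interval (same dose) = 21.4 / 0.5835 = 36.68 h

36.7 h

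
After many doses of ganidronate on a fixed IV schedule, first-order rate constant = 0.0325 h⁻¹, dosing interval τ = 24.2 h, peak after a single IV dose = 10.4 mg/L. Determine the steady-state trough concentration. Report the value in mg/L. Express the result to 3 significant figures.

e^(−kτ) = e^(−0.03250 × 24.2) = 0.4554
Accumulation ratio R = 1 / (1 − e^(−kτ)) = 1 / (1 − 0.4554) = 1.836
Steady-state trough = C₀ × R × e^(−kτ) = 10.4 × 1.836 × 0.4554 = 8.696 mg/L

8.70 mg/L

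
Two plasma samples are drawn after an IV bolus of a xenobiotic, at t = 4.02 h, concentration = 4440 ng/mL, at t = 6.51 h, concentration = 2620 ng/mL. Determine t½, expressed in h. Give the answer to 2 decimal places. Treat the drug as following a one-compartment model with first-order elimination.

3.27 h

k = ln(C₁/C₂) / (t₂ − t₁) = ln(4440/2620) / (6.51 − 4.02)
  = 0.5275 / 2.490 = 0.2118 h⁻¹
t½ = ln2 / k = 0.693147 / 0.2118 = 3.273 h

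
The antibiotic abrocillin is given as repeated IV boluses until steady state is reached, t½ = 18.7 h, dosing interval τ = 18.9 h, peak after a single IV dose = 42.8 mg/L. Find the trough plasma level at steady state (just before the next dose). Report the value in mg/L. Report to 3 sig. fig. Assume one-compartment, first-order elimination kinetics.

42.2 mg/L

k = ln2 / t½ = 0.693147 / 18.7 = 0.03707 h⁻¹
e^(−kτ) = e^(−0.03707 × 18.9) = 0.4963
Accumulation ratio R = 1 / (1 − e^(−kτ)) = 1 / (1 − 0.4963) = 1.985
Steady-state trough = C₀ × R × e^(−kτ) = 42.8 × 1.985 × 0.4963 = 42.16 mg/L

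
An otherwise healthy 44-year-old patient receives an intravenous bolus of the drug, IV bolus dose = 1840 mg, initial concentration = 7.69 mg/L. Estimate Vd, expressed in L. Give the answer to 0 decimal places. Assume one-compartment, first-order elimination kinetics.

Vd = Dose / C₀ = 1840 / 7.69 = 239.3 L

239 L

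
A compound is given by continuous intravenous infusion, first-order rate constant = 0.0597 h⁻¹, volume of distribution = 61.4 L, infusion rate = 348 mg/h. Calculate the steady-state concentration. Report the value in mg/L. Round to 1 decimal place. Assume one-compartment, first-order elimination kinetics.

CL = k × Vd = 0.05970 × 61.4 = 3.666 L/h
At steady state Css = R₀ / CL = 348 / 3.666 = 94.93 mg/L

94.9 mg/L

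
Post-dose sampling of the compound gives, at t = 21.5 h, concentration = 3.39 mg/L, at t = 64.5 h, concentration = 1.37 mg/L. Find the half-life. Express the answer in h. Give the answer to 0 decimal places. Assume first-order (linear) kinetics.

k = ln(C₁/C₂) / (t₂ − t₁) = ln(3.39/1.37) / (64.5 − 21.5)
  = 0.9060 / 43.00 = 0.02107 h⁻¹
t½ = ln2 / k = 0.693147 / 0.02107 = 32.90 h

33 h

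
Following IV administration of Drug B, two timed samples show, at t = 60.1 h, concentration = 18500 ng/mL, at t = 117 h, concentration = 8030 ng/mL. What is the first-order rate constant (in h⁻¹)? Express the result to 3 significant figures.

k = ln(C₁/C₂) / (t₂ − t₁) = ln(18500/8030) / (117 − 60.1)
  = 0.8346 / 56.90 = 0.01467 h⁻¹

0.0147 h⁻¹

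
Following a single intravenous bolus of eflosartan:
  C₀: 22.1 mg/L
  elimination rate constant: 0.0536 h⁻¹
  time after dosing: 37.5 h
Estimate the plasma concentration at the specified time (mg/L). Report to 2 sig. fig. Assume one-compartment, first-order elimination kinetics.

3.0 mg/L

C = C₀ · e^(−k·t) = 22.10 × e^(−0.05360 × 37.5)
  = 22.10 × 0.1340 = 2.961 mg/L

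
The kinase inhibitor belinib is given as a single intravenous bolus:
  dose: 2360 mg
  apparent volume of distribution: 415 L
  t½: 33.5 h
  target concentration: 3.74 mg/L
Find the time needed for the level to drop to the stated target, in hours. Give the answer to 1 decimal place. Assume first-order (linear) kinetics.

20.3 h

C₀ = Dose / Vd = 2360 / 415 = 5.687 mg/L
k = ln2 / t½ = 0.693147 / 33.5 = 0.02069 h⁻¹
t = ln(C₀ / C) / k = ln(5.687 / 3.74) / 0.02069
  = ln(1.521) / 0.02069 = 0.4194 / 0.02069 = 20.27 h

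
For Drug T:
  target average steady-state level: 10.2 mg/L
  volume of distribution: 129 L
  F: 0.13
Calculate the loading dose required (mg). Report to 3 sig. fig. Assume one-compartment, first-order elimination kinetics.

10100 mg

LD = Css × Vd / F = 10.2 × 129 / 0.13 = 10120 mg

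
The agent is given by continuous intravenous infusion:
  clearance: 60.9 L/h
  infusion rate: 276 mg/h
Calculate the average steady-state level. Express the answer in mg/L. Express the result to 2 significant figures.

At steady state Css = R₀ / CL = 276 / 60.90 = 4.532 mg/L

4.5 mg/L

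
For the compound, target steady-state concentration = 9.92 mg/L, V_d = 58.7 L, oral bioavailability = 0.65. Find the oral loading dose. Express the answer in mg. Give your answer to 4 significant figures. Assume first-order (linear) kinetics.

LD = Css × Vd / F = 9.92 × 58.7 / 0.65 = 895.9 mg

895.9 mg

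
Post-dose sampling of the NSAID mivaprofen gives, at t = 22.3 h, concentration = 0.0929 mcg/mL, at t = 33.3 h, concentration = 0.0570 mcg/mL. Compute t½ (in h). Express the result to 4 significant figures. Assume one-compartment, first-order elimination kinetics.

15.61 h

k = ln(C₁/C₂) / (t₂ − t₁) = ln(0.0929/0.0570) / (33.3 − 22.3)
  = 0.4885 / 11.00 = 0.04441 h⁻¹
t½ = ln2 / k = 0.693147 / 0.04441 = 15.61 h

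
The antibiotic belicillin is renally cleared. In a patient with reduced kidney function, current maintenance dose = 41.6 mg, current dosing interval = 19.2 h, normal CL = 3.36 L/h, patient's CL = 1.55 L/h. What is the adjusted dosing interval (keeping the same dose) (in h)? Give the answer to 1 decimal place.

To keep the same average steady-state level, dosing rate must scale with clearance.
CL ratio = 1.55 / 3.36 = 0.4613
New interval (same dose) = 19.2 / 0.4613 = 41.62 h

41.6 h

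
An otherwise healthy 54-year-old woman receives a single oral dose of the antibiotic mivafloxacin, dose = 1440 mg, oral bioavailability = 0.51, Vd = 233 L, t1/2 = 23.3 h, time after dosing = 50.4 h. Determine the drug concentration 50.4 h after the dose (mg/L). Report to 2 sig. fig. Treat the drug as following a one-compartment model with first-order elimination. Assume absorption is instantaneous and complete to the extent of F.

0.70 mg/L

Amount reaching circulation = F × Dose = 0.51 × 1440 = 734.4 mg
C₀ = F·Dose / Vd = 734.4 / 233 = 3.152 mg/L
k = ln2 / t½ = 0.693147 / 23.3 = 0.02975 h⁻¹
C = C₀ · e^(−k·t) = 3.152 × e^(−0.02975 × 50.4)
  = 3.152 × 0.2233 = 0.7038 mg/L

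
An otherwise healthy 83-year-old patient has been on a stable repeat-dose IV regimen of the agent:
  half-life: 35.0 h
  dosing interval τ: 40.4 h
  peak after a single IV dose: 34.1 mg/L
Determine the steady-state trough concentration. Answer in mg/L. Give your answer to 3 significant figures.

k = ln2 / t½ = 0.693147 / 35.0 = 0.01980 h⁻¹
e^(−kτ) = e^(−0.01980 × 40.4) = 0.4494
Accumulation ratio R = 1 / (1 − e^(−kτ)) = 1 / (1 − 0.4494) = 1.816
Steady-state trough = C₀ × R × e^(−kτ) = 34.1 × 1.816 × 0.4494 = 27.83 mg/L

27.8 mg/L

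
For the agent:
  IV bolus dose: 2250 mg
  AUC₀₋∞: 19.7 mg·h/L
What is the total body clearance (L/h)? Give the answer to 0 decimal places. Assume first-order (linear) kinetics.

CL = Dose / AUC = 2250 / 19.7 = 114.2 L/h

114 L/h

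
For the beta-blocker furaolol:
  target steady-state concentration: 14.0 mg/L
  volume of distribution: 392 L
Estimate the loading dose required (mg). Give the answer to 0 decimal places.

LD = Css × Vd = 14.0 × 392 = 5488 mg

5488 mg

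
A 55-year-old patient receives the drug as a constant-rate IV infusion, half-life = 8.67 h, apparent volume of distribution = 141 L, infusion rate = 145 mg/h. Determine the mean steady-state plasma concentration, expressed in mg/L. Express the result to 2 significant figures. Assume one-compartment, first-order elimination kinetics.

13 mg/L

k = ln2 / t½ = 0.693147 / 8.67 = 0.07995 h⁻¹
CL = k × Vd = 0.07995 × 141 = 11.27 L/h
At steady state Css = R₀ / CL = 145 / 11.27 = 12.87 mg/L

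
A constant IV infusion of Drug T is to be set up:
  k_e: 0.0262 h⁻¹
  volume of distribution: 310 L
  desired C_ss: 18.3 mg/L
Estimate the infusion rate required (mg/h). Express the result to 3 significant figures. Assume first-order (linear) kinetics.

CL = k × Vd = 0.02620 × 310 = 8.122 L/h
At steady state, infusion rate R₀ = Css × CL = 18.3 × 8.122 = 148.6 mg/h

149 mg/h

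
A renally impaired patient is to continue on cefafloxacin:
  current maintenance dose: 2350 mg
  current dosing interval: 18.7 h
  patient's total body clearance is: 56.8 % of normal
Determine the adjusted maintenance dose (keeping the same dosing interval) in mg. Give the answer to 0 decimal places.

1335 mg

To keep the same average steady-state level, dosing rate must scale with clearance.
CL ratio = 56.8 / 100 = 0.5680
New dose (same interval) = 2350 × 0.5680 = 1335 mg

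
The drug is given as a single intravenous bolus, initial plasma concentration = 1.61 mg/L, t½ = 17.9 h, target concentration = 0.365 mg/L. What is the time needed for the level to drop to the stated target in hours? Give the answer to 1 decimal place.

38.3 h

k = ln2 / t½ = 0.693147 / 17.9 = 0.03872 h⁻¹
t = ln(C₀ / C) / k = ln(1.610 / 0.365) / 0.03872
  = ln(4.411) / 0.03872 = 1.484 / 0.03872 = 38.33 h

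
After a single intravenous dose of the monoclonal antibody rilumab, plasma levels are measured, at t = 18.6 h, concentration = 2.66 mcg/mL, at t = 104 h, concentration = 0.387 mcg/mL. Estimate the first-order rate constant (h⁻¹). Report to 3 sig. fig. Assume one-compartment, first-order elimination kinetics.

k = ln(C₁/C₂) / (t₂ − t₁) = ln(2.66/0.387) / (104 − 18.6)
  = 1.928 / 85.40 = 0.02258 h⁻¹

0.0226 h⁻¹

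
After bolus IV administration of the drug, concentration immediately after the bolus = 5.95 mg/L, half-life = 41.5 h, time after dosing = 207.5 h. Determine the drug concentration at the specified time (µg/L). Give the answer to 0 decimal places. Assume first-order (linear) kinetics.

k = ln2 / t½ = 0.693147 / 41.5 = 0.01670 h⁻¹
t / t½ = 207.5 / 41.5 = 5 half-lives
C = C₀ × (1/2)^5 = 5.950 × 0.03125 = 0.1859 mg/L
Convert: 0.1859 mg/L × 1000 = 185.9 µg/L

186 µg/L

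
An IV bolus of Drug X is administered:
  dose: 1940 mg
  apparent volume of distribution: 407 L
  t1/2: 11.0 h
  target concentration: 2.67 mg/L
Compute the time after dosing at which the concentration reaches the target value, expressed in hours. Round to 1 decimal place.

C₀ = Dose / Vd = 1940 / 407 = 4.767 mg/L
k = ln2 / t½ = 0.693147 / 11.0 = 0.06301 h⁻¹
t = ln(C₀ / C) / k = ln(4.767 / 2.67) / 0.06301
  = ln(1.785) / 0.06301 = 0.5794 / 0.06301 = 9.195 h

9.2 h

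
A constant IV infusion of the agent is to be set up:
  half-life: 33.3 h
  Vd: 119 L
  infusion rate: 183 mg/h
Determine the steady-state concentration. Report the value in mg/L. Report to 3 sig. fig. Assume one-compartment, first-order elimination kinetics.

73.9 mg/L

k = ln2 / t½ = 0.693147 / 33.3 = 0.02082 h⁻¹
CL = k × Vd = 0.02082 × 119 = 2.478 L/h
At steady state Css = R₀ / CL = 183 / 2.478 = 73.85 mg/L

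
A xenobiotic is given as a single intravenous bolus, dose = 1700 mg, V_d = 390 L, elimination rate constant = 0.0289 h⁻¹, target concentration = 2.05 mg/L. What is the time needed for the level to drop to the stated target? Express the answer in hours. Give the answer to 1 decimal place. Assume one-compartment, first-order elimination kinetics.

C₀ = Dose / Vd = 1700 / 390 = 4.359 mg/L
t = ln(C₀ / C) / k = ln(4.359 / 2.05) / 0.02890
  = ln(2.126) / 0.02890 = 0.7542 / 0.02890 = 26.10 h

26.1 h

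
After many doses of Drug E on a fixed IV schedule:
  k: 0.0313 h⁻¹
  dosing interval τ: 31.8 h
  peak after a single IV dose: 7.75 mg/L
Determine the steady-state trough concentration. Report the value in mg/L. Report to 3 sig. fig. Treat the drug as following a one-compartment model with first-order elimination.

e^(−kτ) = e^(−0.03130 × 31.8) = 0.3696
Accumulation ratio R = 1 / (1 − e^(−kτ)) = 1 / (1 − 0.3696) = 1.586
Steady-state trough = C₀ × R × e^(−kτ) = 7.75 × 1.586 × 0.3696 = 4.543 mg/L

4.54 mg/L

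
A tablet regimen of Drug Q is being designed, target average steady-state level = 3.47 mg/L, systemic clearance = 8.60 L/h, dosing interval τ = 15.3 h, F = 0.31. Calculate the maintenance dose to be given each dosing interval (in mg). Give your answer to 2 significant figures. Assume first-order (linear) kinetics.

At steady state, F × (Dose/τ) = Css × CL.
Dose = Css × CL × τ / F = 3.47 × 8.600 × 15.3 / 0.31 = 1473 mg

1500 mg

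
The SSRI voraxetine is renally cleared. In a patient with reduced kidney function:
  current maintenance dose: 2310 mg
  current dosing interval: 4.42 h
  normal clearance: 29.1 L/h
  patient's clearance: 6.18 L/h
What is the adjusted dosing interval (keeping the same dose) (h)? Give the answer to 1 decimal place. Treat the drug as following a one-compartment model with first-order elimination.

To keep the same average steady-state level, dosing rate must scale with clearance.
CL ratio = 6.18 / 29.1 = 0.2124
New interval (same dose) = 4.42 / 0.2124 = 20.81 h

20.8 h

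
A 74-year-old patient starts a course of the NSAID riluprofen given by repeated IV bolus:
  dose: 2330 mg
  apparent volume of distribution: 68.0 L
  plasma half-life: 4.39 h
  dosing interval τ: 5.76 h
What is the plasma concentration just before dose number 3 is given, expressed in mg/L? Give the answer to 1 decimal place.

C₀ per dose = Dose / Vd = 2330 / 68.0 = 34.26 mg/L
k = ln2 / t½ = 0.693147 / 4.39 = 0.1579 h⁻¹
Fraction remaining after one interval: r = e^(−kτ) = e^(−0.1579 × 5.76) = 0.4027
Before dose 3, 2 doses have been given (aged 1τ, 2τ).
C_trough = C₀ × (r + r²) = 34.26 × (0.4027 + 0.1622) = 19.35 mg/L

19.4 mg/L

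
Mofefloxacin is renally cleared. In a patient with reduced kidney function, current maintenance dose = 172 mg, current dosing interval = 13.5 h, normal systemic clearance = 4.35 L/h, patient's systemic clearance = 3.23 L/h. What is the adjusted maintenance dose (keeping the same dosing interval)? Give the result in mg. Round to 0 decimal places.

128 mg

To keep the same average steady-state level, dosing rate must scale with clearance.
CL ratio = 3.23 / 4.35 = 0.7425
New dose (same interval) = 172 × 0.7425 = 127.7 mg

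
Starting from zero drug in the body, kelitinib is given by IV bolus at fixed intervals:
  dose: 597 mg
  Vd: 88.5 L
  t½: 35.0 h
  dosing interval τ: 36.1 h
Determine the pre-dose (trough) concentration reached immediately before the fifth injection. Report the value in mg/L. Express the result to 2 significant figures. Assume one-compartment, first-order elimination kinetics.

C₀ per dose = Dose / Vd = 597 / 88.5 = 6.746 mg/L
k = ln2 / t½ = 0.693147 / 35.0 = 0.01980 h⁻¹
Fraction remaining after one interval: r = e^(−kτ) = e^(−0.01980 × 36.1) = 0.4893
Before dose 5, 4 doses have been given (aged 1τ, 2τ, 3τ, 4τ).
C_trough = C₀ × (r + r² + … + r^4) = C₀ × r(1−r^4)/(1−r)
        = 6.746 × 0.4893 × (1 − 0.05732) / (1 − 0.4893) = 6.093 mg/L

6.1 mg/L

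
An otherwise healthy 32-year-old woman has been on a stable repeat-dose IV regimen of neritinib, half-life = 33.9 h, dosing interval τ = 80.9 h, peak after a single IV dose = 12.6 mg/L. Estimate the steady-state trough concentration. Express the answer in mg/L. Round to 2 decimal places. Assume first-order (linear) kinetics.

k = ln2 / t½ = 0.693147 / 33.9 = 0.02045 h⁻¹
e^(−kτ) = e^(−0.02045 × 80.9) = 0.1912
Accumulation ratio R = 1 / (1 − e^(−kτ)) = 1 / (1 − 0.1912) = 1.236
Steady-state trough = C₀ × R × e^(−kτ) = 12.6 × 1.236 × 0.1912 = 2.978 mg/L

2.98 mg/L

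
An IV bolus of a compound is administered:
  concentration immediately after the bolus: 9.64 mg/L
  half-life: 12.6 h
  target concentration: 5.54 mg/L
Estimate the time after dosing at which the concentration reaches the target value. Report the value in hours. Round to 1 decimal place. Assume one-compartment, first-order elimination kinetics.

10.1 h

k = ln2 / t½ = 0.693147 / 12.6 = 0.05501 h⁻¹
t = ln(C₀ / C) / k = ln(9.640 / 5.54) / 0.05501
  = ln(1.740) / 0.05501 = 0.5539 / 0.05501 = 10.07 h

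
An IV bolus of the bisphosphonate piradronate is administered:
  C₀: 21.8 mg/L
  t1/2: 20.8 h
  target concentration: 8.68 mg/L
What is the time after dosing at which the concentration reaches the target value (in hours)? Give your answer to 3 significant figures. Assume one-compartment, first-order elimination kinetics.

27.6 h

k = ln2 / t½ = 0.693147 / 20.8 = 0.03332 h⁻¹
t = ln(C₀ / C) / k = ln(21.80 / 8.68) / 0.03332
  = ln(2.512) / 0.03332 = 0.9211 / 0.03332 = 27.64 h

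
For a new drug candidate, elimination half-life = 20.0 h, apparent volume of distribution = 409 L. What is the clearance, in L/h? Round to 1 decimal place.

14.2 L/h

k = ln2 / t½ = 0.693147 / 20.0 = 0.03466 h⁻¹
CL = k × Vd = 0.03466 × 409 = 14.18 L/h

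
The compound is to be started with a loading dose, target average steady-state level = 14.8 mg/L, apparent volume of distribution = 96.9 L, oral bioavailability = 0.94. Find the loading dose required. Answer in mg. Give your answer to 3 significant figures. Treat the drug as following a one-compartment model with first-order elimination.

LD = Css × Vd / F = 14.8 × 96.9 / 0.94 = 1526 mg

1530 mg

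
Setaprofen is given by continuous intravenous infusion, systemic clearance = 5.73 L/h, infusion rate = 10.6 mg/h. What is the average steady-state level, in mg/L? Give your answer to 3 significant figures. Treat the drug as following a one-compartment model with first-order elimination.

At steady state Css = R₀ / CL = 10.6 / 5.730 = 1.850 mg/L

1.85 mg/L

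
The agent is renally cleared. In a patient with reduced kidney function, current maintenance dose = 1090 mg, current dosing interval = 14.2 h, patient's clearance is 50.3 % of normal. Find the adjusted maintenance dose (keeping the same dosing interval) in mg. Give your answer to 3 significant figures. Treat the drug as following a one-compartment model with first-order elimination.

To keep the same average steady-state level, dosing rate must scale with clearance.
CL ratio = 50.3 / 100 = 0.5030
New dose (same interval) = 1090 × 0.5030 = 548.3 mg

548 mg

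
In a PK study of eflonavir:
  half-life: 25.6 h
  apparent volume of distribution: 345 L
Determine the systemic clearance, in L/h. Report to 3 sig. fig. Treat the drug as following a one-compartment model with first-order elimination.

9.34 L/h

k = ln2 / t½ = 0.693147 / 25.6 = 0.02708 h⁻¹
CL = k × Vd = 0.02708 × 345 = 9.343 L/h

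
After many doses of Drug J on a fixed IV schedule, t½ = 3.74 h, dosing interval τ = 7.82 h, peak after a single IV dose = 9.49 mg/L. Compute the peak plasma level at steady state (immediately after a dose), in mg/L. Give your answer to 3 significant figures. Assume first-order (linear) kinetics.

12.4 mg/L

k = ln2 / t½ = 0.693147 / 3.74 = 0.1853 h⁻¹
e^(−kτ) = e^(−0.1853 × 7.82) = 0.2348
Accumulation ratio R = 1 / (1 − e^(−kτ)) = 1 / (1 − 0.2348) = 1.307
Steady-state peak = C₀ × R = 9.49 × 1.307 = 12.40 mg/L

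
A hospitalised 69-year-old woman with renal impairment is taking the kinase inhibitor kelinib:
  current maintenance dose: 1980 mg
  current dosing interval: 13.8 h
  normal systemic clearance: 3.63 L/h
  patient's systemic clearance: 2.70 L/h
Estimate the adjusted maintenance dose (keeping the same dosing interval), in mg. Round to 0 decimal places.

To keep the same average steady-state level, dosing rate must scale with clearance.
CL ratio = 2.70 / 3.63 = 0.7438
New dose (same interval) = 1980 × 0.7438 = 1473 mg

1473 mg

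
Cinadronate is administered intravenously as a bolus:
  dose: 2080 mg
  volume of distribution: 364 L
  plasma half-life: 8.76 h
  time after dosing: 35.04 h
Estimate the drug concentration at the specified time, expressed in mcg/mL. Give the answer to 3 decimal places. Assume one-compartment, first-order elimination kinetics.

0.357 mcg/mL

C₀ = Dose / Vd = 2080 / 364 = 5.714 mg/L
k = ln2 / t½ = 0.693147 / 8.76 = 0.07913 h⁻¹
t / t½ = 35.04 / 8.76 = 4 half-lives
C = C₀ × (1/2)^4 = 5.714 × 0.06250 = 0.3571 mg/L
(0.3571 mg/L = 0.3571 mcg/mL)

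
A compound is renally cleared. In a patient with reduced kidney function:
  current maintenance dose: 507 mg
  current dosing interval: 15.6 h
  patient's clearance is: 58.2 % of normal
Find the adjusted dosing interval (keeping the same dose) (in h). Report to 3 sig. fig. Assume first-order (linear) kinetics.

26.8 h

To keep the same average steady-state level, dosing rate must scale with clearance.
CL ratio = 58.2 / 100 = 0.5820
New interval (same dose) = 15.6 / 0.5820 = 26.80 h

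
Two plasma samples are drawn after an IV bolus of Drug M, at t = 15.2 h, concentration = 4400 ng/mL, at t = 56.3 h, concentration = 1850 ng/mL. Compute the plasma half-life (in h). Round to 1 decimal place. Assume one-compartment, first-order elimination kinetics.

k = ln(C₁/C₂) / (t₂ − t₁) = ln(4400/1850) / (56.3 − 15.2)
  = 0.8664 / 41.10 = 0.02108 h⁻¹
t½ = ln2 / k = 0.693147 / 0.02108 = 32.88 h

32.9 h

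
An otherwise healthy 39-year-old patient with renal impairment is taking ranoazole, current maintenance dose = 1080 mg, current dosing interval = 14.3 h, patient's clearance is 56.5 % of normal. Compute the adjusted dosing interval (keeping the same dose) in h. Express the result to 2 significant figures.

To keep the same average steady-state level, dosing rate must scale with clearance.
CL ratio = 56.5 / 100 = 0.5650
New interval (same dose) = 14.3 / 0.5650 = 25.31 h

25 h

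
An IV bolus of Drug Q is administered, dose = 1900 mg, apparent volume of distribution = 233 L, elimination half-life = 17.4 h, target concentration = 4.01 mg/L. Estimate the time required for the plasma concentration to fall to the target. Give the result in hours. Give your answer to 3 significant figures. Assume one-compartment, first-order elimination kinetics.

C₀ = Dose / Vd = 1900 / 233 = 8.155 mg/L
k = ln2 / t½ = 0.693147 / 17.4 = 0.03984 h⁻¹
t = ln(C₀ / C) / k = ln(8.155 / 4.01) / 0.03984
  = ln(2.034) / 0.03984 = 0.7100 / 0.03984 = 17.82 h

17.8 h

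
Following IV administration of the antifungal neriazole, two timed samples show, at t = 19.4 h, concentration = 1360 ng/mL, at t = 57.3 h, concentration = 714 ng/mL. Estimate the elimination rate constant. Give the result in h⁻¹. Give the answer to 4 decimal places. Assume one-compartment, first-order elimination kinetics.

0.0170 h⁻¹

k = ln(C₁/C₂) / (t₂ − t₁) = ln(1360/714) / (57.3 − 19.4)
  = 0.6444 / 37.90 = 0.01700 h⁻¹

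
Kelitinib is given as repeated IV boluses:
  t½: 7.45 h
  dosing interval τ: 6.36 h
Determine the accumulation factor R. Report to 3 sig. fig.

k = ln2 / t½ = 0.693147 / 7.45 = 0.09304 h⁻¹
e^(−kτ) = e^(−0.09304 × 6.36) = 0.5534
Accumulation ratio R = 1 / (1 − e^(−kτ)) = 1 / (1 − 0.5534) = 2.239

2.24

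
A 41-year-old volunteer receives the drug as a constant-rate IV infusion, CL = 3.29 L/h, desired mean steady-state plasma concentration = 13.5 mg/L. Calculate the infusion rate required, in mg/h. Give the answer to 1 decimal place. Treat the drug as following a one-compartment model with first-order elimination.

44.4 mg/h

At steady state, infusion rate R₀ = Css × CL = 13.5 × 3.290 = 44.42 mg/h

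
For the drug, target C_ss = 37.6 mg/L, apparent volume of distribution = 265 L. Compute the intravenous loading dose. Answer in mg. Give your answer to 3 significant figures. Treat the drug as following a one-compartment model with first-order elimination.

9960 mg

LD = Css × Vd = 37.6 × 265 = 9964 mg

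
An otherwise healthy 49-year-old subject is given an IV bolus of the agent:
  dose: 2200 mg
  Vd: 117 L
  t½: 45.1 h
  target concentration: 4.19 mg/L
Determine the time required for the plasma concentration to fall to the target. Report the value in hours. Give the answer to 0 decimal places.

C₀ = Dose / Vd = 2200 / 117 = 18.80 mg/L
k = ln2 / t½ = 0.693147 / 45.1 = 0.01537 h⁻¹
t = ln(C₀ / C) / k = ln(18.80 / 4.19) / 0.01537
  = ln(4.487) / 0.01537 = 1.501 / 0.01537 = 97.66 h

98 h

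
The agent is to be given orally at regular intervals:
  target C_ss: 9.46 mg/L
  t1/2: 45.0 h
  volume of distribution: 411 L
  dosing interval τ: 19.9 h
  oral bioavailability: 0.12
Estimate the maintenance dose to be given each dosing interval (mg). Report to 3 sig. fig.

9930 mg

k = ln2 / t½ = 0.693147 / 45.0 = 0.01540 h⁻¹
CL = k × Vd = 0.01540 × 411 = 6.329 L/h
At steady state, F × (Dose/τ) = Css × CL.
Dose = Css × CL × τ / F = 9.46 × 6.329 × 19.9 / 0.12 = 9929 mg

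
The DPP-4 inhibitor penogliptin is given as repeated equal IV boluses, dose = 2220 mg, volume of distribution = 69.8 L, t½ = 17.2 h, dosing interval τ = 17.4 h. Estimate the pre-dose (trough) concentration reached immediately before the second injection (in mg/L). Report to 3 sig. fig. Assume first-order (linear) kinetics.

C₀ per dose = Dose / Vd = 2220 / 69.8 = 31.81 mg/L
k = ln2 / t½ = 0.693147 / 17.2 = 0.04030 h⁻¹
Fraction remaining after one interval: r = e^(−kτ) = e^(−0.04030 × 17.4) = 0.4960
Before dose 2, 1 dose has been given (aged 1τ).
C_trough = C₀ × r = 31.81 × 0.4960 = 15.78 mg/L

15.8 mg/L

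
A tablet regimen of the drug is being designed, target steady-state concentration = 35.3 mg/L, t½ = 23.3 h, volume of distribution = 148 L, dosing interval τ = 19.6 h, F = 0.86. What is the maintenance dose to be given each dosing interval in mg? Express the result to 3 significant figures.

3540 mg

k = ln2 / t½ = 0.693147 / 23.3 = 0.02975 h⁻¹
CL = k × Vd = 0.02975 × 148 = 4.403 L/h
At steady state, F × (Dose/τ) = Css × CL.
Dose = Css × CL × τ / F = 35.3 × 4.403 × 19.6 / 0.86 = 3542 mg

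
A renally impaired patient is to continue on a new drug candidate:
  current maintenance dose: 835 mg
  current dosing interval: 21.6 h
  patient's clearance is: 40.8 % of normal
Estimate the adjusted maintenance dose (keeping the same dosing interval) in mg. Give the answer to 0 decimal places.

341 mg

To keep the same average steady-state level, dosing rate must scale with clearance.
CL ratio = 40.8 / 100 = 0.4080
New dose (same interval) = 835 × 0.4080 = 340.7 mg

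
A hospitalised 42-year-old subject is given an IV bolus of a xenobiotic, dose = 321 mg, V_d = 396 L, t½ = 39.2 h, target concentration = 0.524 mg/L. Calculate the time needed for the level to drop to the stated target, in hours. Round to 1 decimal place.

24.7 h

C₀ = Dose / Vd = 321.0 / 396 = 0.8106 mg/L
k = ln2 / t½ = 0.693147 / 39.2 = 0.01768 h⁻¹
t = ln(C₀ / C) / k = ln(0.8106 / 0.524) / 0.01768
  = ln(1.547) / 0.01768 = 0.4363 / 0.01768 = 24.68 h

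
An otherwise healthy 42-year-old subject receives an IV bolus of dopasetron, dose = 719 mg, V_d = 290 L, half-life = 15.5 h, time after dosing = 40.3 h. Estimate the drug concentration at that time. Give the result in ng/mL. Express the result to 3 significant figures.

409 ng/mL

C₀ = Dose / Vd = 719.0 / 290 = 2.479 mg/L
k = ln2 / t½ = 0.693147 / 15.5 = 0.04472 h⁻¹
C = C₀ · e^(−k·t) = 2.479 × e^(−0.04472 × 40.3)
  = 2.479 × 0.1649 = 0.4088 mg/L
Convert: 0.4088 mg/L × 1000 = 408.8 ng/mL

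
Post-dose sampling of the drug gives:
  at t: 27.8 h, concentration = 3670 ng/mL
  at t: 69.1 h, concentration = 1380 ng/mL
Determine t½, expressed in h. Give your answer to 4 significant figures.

k = ln(C₁/C₂) / (t₂ − t₁) = ln(3670/1380) / (69.1 − 27.8)
  = 0.9781 / 41.30 = 0.02368 h⁻¹
t½ = ln2 / k = 0.693147 / 0.02368 = 29.27 h

29.27 h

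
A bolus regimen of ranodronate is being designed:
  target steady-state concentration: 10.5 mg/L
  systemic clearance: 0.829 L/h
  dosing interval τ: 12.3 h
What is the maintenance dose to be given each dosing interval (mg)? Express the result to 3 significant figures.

107 mg

At steady state, Dose/τ = Css × CL.
Dose = Css × CL × τ = 10.5 × 0.8290 × 12.3 = 107.1 mg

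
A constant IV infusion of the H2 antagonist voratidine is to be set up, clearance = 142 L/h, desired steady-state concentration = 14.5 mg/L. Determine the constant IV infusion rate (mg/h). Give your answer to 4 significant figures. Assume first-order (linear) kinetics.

At steady state, infusion rate R₀ = Css × CL = 14.5 × 142.0 = 2059 mg/h

2059 mg/h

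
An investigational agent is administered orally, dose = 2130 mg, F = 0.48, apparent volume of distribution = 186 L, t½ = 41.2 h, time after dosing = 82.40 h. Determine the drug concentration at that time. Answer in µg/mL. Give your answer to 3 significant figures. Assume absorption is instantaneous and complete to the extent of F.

1.37 µg/mL

Amount reaching circulation = F × Dose = 0.48 × 2130 = 1022 mg
C₀ = F·Dose / Vd = 1022 / 186 = 5.495 mg/L
k = ln2 / t½ = 0.693147 / 41.2 = 0.01682 h⁻¹
t / t½ = 82.40 / 41.2 = 2 half-lives
C = C₀ × (1/2)^2 = 5.495 × 0.2500 = 1.374 mg/L
(1.374 mg/L = 1.374 µg/mL)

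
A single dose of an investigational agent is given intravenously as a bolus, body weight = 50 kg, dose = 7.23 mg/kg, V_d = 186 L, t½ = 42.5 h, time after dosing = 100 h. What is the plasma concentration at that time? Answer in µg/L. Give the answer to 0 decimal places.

Total dose = 7.23 × 50 = 361.5 mg
C₀ = Dose / Vd = 361.5 / 186 = 1.944 mg/L
k = ln2 / t½ = 0.693147 / 42.5 = 0.01631 h⁻¹
C = C₀ · e^(−k·t) = 1.944 × e^(−0.01631 × 100)
  = 1.944 × 0.1957 = 0.3804 mg/L
Convert: 0.3804 mg/L × 1000 = 380.4 µg/L

380 µg/L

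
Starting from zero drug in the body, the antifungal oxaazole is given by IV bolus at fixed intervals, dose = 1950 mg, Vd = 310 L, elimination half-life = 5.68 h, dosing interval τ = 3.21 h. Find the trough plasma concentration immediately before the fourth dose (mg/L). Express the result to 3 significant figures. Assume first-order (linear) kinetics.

C₀ per dose = Dose / Vd = 1950 / 310 = 6.290 mg/L
k = ln2 / t½ = 0.693147 / 5.68 = 0.1220 h⁻¹
Fraction remaining after one interval: r = e^(−kτ) = e^(−0.1220 × 3.21) = 0.6760
Before dose 4, 3 doses have been given (aged 1τ, 2τ, 3τ).
C_trough = C₀ × (r + r² + … + r^3) = C₀ × r(1−r^3)/(1−r)
        = 6.290 × 0.6760 × (1 − 0.3089) / (1 − 0.6760) = 9.070 mg/L

9.07 mg/L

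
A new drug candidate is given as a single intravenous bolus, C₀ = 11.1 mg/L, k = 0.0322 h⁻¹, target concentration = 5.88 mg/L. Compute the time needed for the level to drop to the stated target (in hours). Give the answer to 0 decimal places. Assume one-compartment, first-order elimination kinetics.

20 h

t = ln(C₀ / C) / k = ln(11.10 / 5.88) / 0.03220
  = ln(1.888) / 0.03220 = 0.6355 / 0.03220 = 19.74 h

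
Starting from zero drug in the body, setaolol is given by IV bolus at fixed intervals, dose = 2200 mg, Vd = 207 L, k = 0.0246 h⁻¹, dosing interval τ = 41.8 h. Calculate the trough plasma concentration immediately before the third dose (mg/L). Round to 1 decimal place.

5.2 mg/L

C₀ per dose = Dose / Vd = 2200 / 207 = 10.63 mg/L
Fraction remaining after one interval: r = e^(−kτ) = e^(−0.02460 × 41.8) = 0.3576
Before dose 3, 2 doses have been given (aged 1τ, 2τ).
C_trough = C₀ × (r + r²) = 10.63 × (0.3576 + 0.1279) = 5.161 mg/L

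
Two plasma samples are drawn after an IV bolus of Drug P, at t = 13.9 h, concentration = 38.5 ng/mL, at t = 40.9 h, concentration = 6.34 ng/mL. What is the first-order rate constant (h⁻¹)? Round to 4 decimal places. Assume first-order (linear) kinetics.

0.0668 h⁻¹

k = ln(C₁/C₂) / (t₂ − t₁) = ln(38.5/6.34) / (40.9 − 13.9)
  = 1.804 / 27.00 = 0.06681 h⁻¹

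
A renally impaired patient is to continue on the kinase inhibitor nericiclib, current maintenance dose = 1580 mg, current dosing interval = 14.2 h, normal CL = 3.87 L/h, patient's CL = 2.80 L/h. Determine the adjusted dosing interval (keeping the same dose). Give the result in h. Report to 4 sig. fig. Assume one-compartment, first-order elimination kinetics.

To keep the same average steady-state level, dosing rate must scale with clearance.
CL ratio = 2.80 / 3.87 = 0.7235
New interval (same dose) = 14.2 / 0.7235 = 19.63 h

19.63 h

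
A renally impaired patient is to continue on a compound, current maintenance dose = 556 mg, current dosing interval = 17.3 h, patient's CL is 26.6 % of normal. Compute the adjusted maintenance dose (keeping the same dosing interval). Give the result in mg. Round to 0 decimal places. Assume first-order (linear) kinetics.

148 mg

To keep the same average steady-state level, dosing rate must scale with clearance.
CL ratio = 26.6 / 100 = 0.2660
New dose (same interval) = 556 × 0.2660 = 147.9 mg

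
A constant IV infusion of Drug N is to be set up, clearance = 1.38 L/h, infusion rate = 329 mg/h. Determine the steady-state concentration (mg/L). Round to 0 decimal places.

238 mg/L

At steady state Css = R₀ / CL = 329 / 1.380 = 238.4 mg/L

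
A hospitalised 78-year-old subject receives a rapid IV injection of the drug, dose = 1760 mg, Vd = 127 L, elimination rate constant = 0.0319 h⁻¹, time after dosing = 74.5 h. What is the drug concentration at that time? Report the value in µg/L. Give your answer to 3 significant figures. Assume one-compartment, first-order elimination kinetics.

1290 µg/L

C₀ = Dose / Vd = 1760 / 127 = 13.86 mg/L
C = C₀ · e^(−k·t) = 13.86 × e^(−0.03190 × 74.5)
  = 13.86 × 0.09287 = 1.287 mg/L
Convert: 1.287 mg/L × 1000 = 1287 µg/L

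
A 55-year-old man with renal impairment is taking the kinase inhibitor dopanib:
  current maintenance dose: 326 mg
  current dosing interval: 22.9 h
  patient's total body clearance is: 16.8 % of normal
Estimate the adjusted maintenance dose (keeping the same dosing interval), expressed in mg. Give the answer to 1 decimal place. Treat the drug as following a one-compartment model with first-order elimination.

To keep the same average steady-state level, dosing rate must scale with clearance.
CL ratio = 16.8 / 100 = 0.1680
New dose (same interval) = 326 × 0.1680 = 54.77 mg

54.8 mg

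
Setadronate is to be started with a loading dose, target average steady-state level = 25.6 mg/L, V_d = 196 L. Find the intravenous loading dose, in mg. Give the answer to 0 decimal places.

5018 mg

LD = Css × Vd = 25.6 × 196 = 5018 mg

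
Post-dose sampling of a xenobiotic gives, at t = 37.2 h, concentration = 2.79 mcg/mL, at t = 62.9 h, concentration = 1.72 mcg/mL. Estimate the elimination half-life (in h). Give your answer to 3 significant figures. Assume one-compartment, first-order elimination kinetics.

k = ln(C₁/C₂) / (t₂ − t₁) = ln(2.79/1.72) / (62.9 − 37.2)
  = 0.4837 / 25.70 = 0.01882 h⁻¹
t½ = ln2 / k = 0.693147 / 0.01882 = 36.83 h

36.8 h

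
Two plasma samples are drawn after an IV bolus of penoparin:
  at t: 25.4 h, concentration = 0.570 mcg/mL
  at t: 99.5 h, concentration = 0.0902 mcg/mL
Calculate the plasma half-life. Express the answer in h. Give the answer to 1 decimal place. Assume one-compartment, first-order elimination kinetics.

27.9 h

k = ln(C₁/C₂) / (t₂ − t₁) = ln(0.570/0.0902) / (99.5 − 25.4)
  = 1.844 / 74.10 = 0.02489 h⁻¹
t½ = ln2 / k = 0.693147 / 0.02489 = 27.85 h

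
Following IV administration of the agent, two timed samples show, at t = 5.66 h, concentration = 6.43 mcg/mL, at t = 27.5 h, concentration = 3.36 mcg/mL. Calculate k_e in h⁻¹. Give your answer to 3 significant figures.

k = ln(C₁/C₂) / (t₂ − t₁) = ln(6.43/3.36) / (27.5 − 5.66)
  = 0.6490 / 21.84 = 0.02972 h⁻¹

0.0297 h⁻¹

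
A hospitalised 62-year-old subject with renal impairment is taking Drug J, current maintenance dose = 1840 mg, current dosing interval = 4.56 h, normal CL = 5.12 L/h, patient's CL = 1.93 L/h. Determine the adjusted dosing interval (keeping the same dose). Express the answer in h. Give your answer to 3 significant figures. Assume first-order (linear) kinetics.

To keep the same average steady-state level, dosing rate must scale with clearance.
CL ratio = 1.93 / 5.12 = 0.3770
New interval (same dose) = 4.56 / 0.3770 = 12.10 h

12.1 h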